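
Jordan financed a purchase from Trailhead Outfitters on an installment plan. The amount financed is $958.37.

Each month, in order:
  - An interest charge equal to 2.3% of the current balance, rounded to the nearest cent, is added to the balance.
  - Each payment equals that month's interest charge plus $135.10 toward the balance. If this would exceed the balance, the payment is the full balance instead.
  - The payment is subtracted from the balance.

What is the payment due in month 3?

Month 1: opening $958.37; interest $22.04 → $980.41; payment $157.14; balance $823.27
Month 2: opening $823.27; interest $18.94 → $842.21; payment $154.04; balance $688.17
Month 3: opening $688.17; interest $15.83 → $704.00; payment $150.93; balance $553.07

$150.93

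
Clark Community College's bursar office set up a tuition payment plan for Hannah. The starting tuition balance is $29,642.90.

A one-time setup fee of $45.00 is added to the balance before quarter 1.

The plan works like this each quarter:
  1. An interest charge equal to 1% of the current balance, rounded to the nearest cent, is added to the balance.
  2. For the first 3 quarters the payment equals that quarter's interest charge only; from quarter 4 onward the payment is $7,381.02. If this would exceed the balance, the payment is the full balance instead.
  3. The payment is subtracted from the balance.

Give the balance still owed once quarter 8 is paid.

Quarter 1: opening $29,687.90; interest $296.88 → $29,984.78; payment $296.88; balance $29,687.90
Quarter 2: opening $29,687.90; interest $296.88 → $29,984.78; payment $296.88; balance $29,687.90
Quarter 3: opening $29,687.90; interest $296.88 → $29,984.78; payment $296.88; balance $29,687.90
Quarter 4: opening $29,687.90; interest $296.88 → $29,984.78; payment $7,381.02; balance $22,603.76
Quarter 5: opening $22,603.76; interest $226.04 → $22,829.80; payment $7,381.02; balance $15,448.78
Quarter 6: opening $15,448.78; interest $154.49 → $15,603.27; payment $7,381.02; balance $8,222.25
Quarter 7: opening $8,222.25; interest $82.22 → $8,304.47; payment $7,381.02; balance $923.45
Quarter 8: opening $923.45; interest $9.23 → $932.68; payment $932.68; balance $0.00

$0.00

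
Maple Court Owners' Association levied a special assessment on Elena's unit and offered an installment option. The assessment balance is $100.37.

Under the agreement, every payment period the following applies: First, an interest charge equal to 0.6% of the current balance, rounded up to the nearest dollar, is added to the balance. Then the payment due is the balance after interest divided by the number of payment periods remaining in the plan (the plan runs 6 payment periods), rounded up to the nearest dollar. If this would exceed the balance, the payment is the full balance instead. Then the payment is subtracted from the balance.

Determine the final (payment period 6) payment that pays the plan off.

$17.37

Payment period 1: opening $100.37; interest $1.00 → $101.37; payment $17.00; balance $84.37
Payment period 2: opening $84.37; interest $1.00 → $85.37; payment $18.00; balance $67.37
Payment period 3: opening $67.37; interest $1.00 → $68.37; payment $18.00; balance $50.37
Payment period 4: opening $50.37; interest $1.00 → $51.37; payment $18.00; balance $33.37
Payment period 5: opening $33.37; interest $1.00 → $34.37; payment $18.00; balance $16.37
Payment period 6: opening $16.37; interest $1.00 → $17.37; payment $17.37; balance $0.00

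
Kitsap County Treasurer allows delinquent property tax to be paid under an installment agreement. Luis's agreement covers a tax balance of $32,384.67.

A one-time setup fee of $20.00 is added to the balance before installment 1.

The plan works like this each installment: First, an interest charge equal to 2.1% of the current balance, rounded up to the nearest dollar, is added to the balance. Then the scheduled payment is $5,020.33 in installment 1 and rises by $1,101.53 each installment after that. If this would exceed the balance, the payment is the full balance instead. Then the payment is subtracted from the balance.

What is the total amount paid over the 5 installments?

$34,645.67

# | Opening | Interest | Payment | End bal
1 | $32,404.67 | $681.00 | $5,020.33 | $28,065.34
2 | $28,065.34 | $590.00 | $6,121.86 | $22,533.48
3 | $22,533.48 | $474.00 | $7,223.39 | $15,784.09
4 | $15,784.09 | $332.00 | $8,324.92 | $7,791.17
5 | $7,791.17 | $164.00 | $7,955.17 | $0.00
Total paid: $34,645.67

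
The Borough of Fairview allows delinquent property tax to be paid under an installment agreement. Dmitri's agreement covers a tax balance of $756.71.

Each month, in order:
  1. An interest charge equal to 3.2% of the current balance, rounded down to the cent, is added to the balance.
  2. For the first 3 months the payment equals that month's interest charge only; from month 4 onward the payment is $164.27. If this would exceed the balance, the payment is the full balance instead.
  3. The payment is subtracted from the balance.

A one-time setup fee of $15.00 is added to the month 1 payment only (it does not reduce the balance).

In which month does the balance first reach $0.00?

Month 1: $756.71 +$24.21 interest = $780.92; pay $24.21 (+ $15.00 fee) → $756.71
Month 2: $756.71 +$24.21 interest = $780.92; pay $24.21 → $756.71
Month 3: $756.71 +$24.21 interest = $780.92; pay $24.21 → $756.71
Month 4: $756.71 +$24.21 interest = $780.92; pay $164.27 → $616.65
Month 5: $616.65 +$19.73 interest = $636.38; pay $164.27 → $472.11
Month 6: $472.11 +$15.10 interest = $487.21; pay $164.27 → $322.94
Month 7: $322.94 +$10.33 interest = $333.27; pay $164.27 → $169.00
Month 8: $169.00 +$5.40 interest = $174.40; pay $164.27 → $10.13
Month 9: $10.13 +$0.32 interest = $10.45; pay $10.45 → $0.00
Balance reaches $0.00 in month 9.

9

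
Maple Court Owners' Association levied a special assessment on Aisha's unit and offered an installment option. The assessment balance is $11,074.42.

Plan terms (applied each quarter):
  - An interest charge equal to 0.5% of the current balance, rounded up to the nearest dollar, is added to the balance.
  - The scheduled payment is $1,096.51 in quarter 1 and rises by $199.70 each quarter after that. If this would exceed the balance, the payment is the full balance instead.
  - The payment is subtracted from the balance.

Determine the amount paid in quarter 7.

Quarter 1: $11,074.42 +$56.00 interest = $11,130.42; pay $1,096.51 → $10,033.91
Quarter 2: $10,033.91 +$51.00 interest = $10,084.91; pay $1,296.21 → $8,788.70
Quarter 3: $8,788.70 +$44.00 interest = $8,832.70; pay $1,495.91 → $7,336.79
Quarter 4: $7,336.79 +$37.00 interest = $7,373.79; pay $1,695.61 → $5,678.18
Quarter 5: $5,678.18 +$29.00 interest = $5,707.18; pay $1,895.31 → $3,811.87
Quarter 6: $3,811.87 +$20.00 interest = $3,831.87; pay $2,095.01 → $1,736.86
Quarter 7: $1,736.86 +$9.00 interest = $1,745.86; pay $1,745.86 → $0.00

$1,745.86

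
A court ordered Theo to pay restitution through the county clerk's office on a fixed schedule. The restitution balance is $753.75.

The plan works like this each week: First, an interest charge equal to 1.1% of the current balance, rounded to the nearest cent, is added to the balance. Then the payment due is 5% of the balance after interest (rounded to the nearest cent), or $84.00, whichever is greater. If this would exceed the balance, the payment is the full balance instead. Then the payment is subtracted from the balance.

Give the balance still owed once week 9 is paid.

# | Opening | Interest | Payment | End bal
1 | $753.75 | $8.29 | $84.00 | $678.04
2 | $678.04 | $7.46 | $84.00 | $601.50
3 | $601.50 | $6.62 | $84.00 | $524.12
4 | $524.12 | $5.77 | $84.00 | $445.89
5 | $445.89 | $4.90 | $84.00 | $366.79
6 | $366.79 | $4.03 | $84.00 | $286.82
7 | $286.82 | $3.16 | $84.00 | $205.98
8 | $205.98 | $2.27 | $84.00 | $124.25
9 | $124.25 | $1.37 | $84.00 | $41.62

$41.62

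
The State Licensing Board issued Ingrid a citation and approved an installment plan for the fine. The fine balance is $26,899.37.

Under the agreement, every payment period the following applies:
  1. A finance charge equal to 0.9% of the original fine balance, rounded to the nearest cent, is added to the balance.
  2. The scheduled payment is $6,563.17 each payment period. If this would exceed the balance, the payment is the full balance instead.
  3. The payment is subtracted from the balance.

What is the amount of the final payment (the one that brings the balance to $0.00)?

$1,857.14

Payment period 1: $26,899.37 +$242.09 interest = $27,141.46; pay $6,563.17 → $20,578.29
Payment period 2: $20,578.29 +$242.09 interest = $20,820.38; pay $6,563.17 → $14,257.21
Payment period 3: $14,257.21 +$242.09 interest = $14,499.30; pay $6,563.17 → $7,936.13
Payment period 4: $7,936.13 +$242.09 interest = $8,178.22; pay $6,563.17 → $1,615.05
Payment period 5: $1,615.05 +$242.09 interest = $1,857.14; pay $1,857.14 → $0.00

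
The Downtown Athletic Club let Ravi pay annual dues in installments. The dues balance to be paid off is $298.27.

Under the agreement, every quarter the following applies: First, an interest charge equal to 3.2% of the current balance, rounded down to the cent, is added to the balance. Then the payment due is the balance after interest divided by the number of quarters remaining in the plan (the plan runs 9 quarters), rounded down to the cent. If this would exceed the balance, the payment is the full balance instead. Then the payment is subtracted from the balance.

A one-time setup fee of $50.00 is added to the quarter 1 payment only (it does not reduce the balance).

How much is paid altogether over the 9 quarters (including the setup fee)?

$400.26

# | Opening | Interest | Payment | Fee | End bal
1 | $298.27 | $9.54 | $34.20 | $50.00 | $273.61
2 | $273.61 | $8.75 | $35.29 | — | $247.07
3 | $247.07 | $7.90 | $36.42 | — | $218.55
4 | $218.55 | $6.99 | $37.59 | — | $187.95
5 | $187.95 | $6.01 | $38.79 | — | $155.17
6 | $155.17 | $4.96 | $40.03 | — | $120.10
7 | $120.10 | $3.84 | $41.31 | — | $82.63
8 | $82.63 | $2.64 | $42.63 | — | $42.64
9 | $42.64 | $1.36 | $44.00 | — | $0.00
Total paid: $400.26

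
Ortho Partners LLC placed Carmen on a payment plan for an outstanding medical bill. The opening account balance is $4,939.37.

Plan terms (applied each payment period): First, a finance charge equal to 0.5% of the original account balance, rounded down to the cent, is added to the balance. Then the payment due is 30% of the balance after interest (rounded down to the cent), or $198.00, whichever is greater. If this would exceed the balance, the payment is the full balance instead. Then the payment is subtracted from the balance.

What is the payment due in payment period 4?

$527.02

Payment period 1: opening $4,939.37; interest $24.69 → $4,964.06; payment $1,489.21; balance $3,474.85
Payment period 2: opening $3,474.85; interest $24.69 → $3,499.54; payment $1,049.86; balance $2,449.68
Payment period 3: opening $2,449.68; interest $24.69 → $2,474.37; payment $742.31; balance $1,732.06
Payment period 4: opening $1,732.06; interest $24.69 → $1,756.75; payment $527.02; balance $1,229.73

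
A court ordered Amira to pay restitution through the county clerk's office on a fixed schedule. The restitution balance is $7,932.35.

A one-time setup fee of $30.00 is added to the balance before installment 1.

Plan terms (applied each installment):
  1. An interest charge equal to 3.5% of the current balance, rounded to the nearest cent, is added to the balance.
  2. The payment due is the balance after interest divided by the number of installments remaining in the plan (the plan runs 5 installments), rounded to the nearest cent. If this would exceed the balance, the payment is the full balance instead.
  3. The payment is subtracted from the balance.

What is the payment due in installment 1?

$1,648.21

Installment 1: opening $7,962.35; interest $278.68 → $8,241.03; payment $1,648.21; balance $6,592.82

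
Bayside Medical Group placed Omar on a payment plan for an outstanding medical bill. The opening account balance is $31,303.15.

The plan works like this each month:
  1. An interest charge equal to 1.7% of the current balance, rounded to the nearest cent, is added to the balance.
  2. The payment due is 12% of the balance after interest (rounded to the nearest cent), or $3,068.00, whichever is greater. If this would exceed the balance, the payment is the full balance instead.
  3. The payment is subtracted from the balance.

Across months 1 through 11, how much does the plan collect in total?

Month 1: $31,303.15 +$532.15 interest = $31,835.30; pay $3,820.24 → $28,015.06
Month 2: $28,015.06 +$476.26 interest = $28,491.32; pay $3,418.96 → $25,072.36
Month 3: $25,072.36 +$426.23 interest = $25,498.59; pay $3,068.00 → $22,430.59
Month 4: $22,430.59 +$381.32 interest = $22,811.91; pay $3,068.00 → $19,743.91
Month 5: $19,743.91 +$335.65 interest = $20,079.56; pay $3,068.00 → $17,011.56
Month 6: $17,011.56 +$289.20 interest = $17,300.76; pay $3,068.00 → $14,232.76
Month 7: $14,232.76 +$241.96 interest = $14,474.72; pay $3,068.00 → $11,406.72
Month 8: $11,406.72 +$193.91 interest = $11,600.63; pay $3,068.00 → $8,532.63
Month 9: $8,532.63 +$145.05 interest = $8,677.68; pay $3,068.00 → $5,609.68
Month 10: $5,609.68 +$95.36 interest = $5,705.04; pay $3,068.00 → $2,637.04
Month 11: $2,637.04 +$44.83 interest = $2,681.87; pay $2,681.87 → $0.00
Total paid: $34,465.07

$34,465.07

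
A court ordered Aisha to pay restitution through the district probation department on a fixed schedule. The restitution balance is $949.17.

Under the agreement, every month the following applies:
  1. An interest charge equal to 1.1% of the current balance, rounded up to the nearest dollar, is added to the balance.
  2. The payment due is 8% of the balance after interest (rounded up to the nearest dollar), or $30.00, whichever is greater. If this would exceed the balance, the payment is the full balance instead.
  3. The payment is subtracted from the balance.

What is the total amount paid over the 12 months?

$645.00

# | Opening | Interest | Payment | End bal
1 | $949.17 | $11.00 | $77.00 | $883.17
2 | $883.17 | $10.00 | $72.00 | $821.17
3 | $821.17 | $10.00 | $67.00 | $764.17
4 | $764.17 | $9.00 | $62.00 | $711.17
5 | $711.17 | $8.00 | $58.00 | $661.17
6 | $661.17 | $8.00 | $54.00 | $615.17
7 | $615.17 | $7.00 | $50.00 | $572.17
8 | $572.17 | $7.00 | $47.00 | $532.17
9 | $532.17 | $6.00 | $44.00 | $494.17
10 | $494.17 | $6.00 | $41.00 | $459.17
11 | $459.17 | $6.00 | $38.00 | $427.17
12 | $427.17 | $5.00 | $35.00 | $397.17
Total paid: $645.00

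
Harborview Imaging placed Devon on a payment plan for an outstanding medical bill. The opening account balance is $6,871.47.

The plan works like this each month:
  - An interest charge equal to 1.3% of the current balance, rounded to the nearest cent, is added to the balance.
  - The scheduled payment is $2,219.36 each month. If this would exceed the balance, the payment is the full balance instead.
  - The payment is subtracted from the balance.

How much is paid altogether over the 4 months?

Month 1: $6,871.47 +$89.33 interest = $6,960.80; pay $2,219.36 → $4,741.44
Month 2: $4,741.44 +$61.64 interest = $4,803.08; pay $2,219.36 → $2,583.72
Month 3: $2,583.72 +$33.59 interest = $2,617.31; pay $2,219.36 → $397.95
Month 4: $397.95 +$5.17 interest = $403.12; pay $403.12 → $0.00
Total paid: $7,061.20

$7,061.20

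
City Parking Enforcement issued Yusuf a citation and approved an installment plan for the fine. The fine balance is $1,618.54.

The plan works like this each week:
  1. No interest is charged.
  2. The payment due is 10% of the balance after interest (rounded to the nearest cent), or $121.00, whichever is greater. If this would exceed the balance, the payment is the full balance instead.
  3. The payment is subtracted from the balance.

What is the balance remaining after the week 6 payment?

Week 1: $1,618.54 − $161.85 → $1,456.69
Week 2: $1,456.69 − $145.67 → $1,311.02
Week 3: $1,311.02 − $131.10 → $1,179.92
Week 4: $1,179.92 − $121.00 → $1,058.92
Week 5: $1,058.92 − $121.00 → $937.92
Week 6: $937.92 − $121.00 → $816.92

$816.92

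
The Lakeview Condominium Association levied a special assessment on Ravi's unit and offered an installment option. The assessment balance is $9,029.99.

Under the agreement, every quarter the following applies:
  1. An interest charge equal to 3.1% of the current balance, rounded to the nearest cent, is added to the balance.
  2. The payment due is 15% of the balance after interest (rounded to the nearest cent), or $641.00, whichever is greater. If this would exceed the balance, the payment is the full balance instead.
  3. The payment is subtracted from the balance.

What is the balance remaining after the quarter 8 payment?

$3,045.94

Quarter 1: opening $9,029.99; interest $279.93 → $9,309.92; payment $1,396.49; balance $7,913.43
Quarter 2: opening $7,913.43; interest $245.32 → $8,158.75; payment $1,223.81; balance $6,934.94
Quarter 3: opening $6,934.94; interest $214.98 → $7,149.92; payment $1,072.49; balance $6,077.43
Quarter 4: opening $6,077.43; interest $188.40 → $6,265.83; payment $939.87; balance $5,325.96
Quarter 5: opening $5,325.96; interest $165.10 → $5,491.06; payment $823.66; balance $4,667.40
Quarter 6: opening $4,667.40; interest $144.69 → $4,812.09; payment $721.81; balance $4,090.28
Quarter 7: opening $4,090.28; interest $126.80 → $4,217.08; payment $641.00; balance $3,576.08
Quarter 8: opening $3,576.08; interest $110.86 → $3,686.94; payment $641.00; balance $3,045.94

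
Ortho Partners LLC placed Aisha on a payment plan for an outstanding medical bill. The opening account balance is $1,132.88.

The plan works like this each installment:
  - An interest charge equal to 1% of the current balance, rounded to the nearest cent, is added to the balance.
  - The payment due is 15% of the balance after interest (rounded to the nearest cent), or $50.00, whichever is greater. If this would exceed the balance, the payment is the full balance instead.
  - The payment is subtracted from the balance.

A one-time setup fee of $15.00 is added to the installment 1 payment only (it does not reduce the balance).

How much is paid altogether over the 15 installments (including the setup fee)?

$1,217.72

Installment 1: opening $1,132.88; interest $11.33 → $1,144.21; payment $171.63 (+ $15.00 fee); balance $972.58
Installment 2: opening $972.58; interest $9.73 → $982.31; payment $147.35; balance $834.96
Installment 3: opening $834.96; interest $8.35 → $843.31; payment $126.50; balance $716.81
Installment 4: opening $716.81; interest $7.17 → $723.98; payment $108.60; balance $615.38
Installment 5: opening $615.38; interest $6.15 → $621.53; payment $93.23; balance $528.30
Installment 6: opening $528.30; interest $5.28 → $533.58; payment $80.04; balance $453.54
Installment 7: opening $453.54; interest $4.54 → $458.08; payment $68.71; balance $389.37
Installment 8: opening $389.37; interest $3.89 → $393.26; payment $58.99; balance $334.27
Installment 9: opening $334.27; interest $3.34 → $337.61; payment $50.64; balance $286.97
Installment 10: opening $286.97; interest $2.87 → $289.84; payment $50.00; balance $239.84
Installment 11: opening $239.84; interest $2.40 → $242.24; payment $50.00; balance $192.24
Installment 12: opening $192.24; interest $1.92 → $194.16; payment $50.00; balance $144.16
Installment 13: opening $144.16; interest $1.44 → $145.60; payment $50.00; balance $95.60
Installment 14: opening $95.60; interest $0.96 → $96.56; payment $50.00; balance $46.56
Installment 15: opening $46.56; interest $0.47 → $47.03; payment $47.03; balance $0.00
Total paid: $1,217.72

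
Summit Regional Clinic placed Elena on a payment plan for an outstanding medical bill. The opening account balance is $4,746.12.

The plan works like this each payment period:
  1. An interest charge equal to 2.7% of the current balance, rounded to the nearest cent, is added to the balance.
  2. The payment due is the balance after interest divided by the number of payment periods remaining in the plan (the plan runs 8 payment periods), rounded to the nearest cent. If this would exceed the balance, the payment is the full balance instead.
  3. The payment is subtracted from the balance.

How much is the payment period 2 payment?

$625.73

Payment period 1: opening $4,746.12; interest $128.15 → $4,874.27; payment $609.28; balance $4,264.99
Payment period 2: opening $4,264.99; interest $115.15 → $4,380.14; payment $625.73; balance $3,754.41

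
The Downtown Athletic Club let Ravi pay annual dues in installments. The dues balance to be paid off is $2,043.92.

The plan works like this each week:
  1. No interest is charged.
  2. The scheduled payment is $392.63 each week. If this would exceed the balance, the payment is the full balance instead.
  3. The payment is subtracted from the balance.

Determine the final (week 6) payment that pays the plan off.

Week 1: opening $2,043.92; payment $392.63; balance $1,651.29
Week 2: opening $1,651.29; payment $392.63; balance $1,258.66
Week 3: opening $1,258.66; payment $392.63; balance $866.03
Week 4: opening $866.03; payment $392.63; balance $473.40
Week 5: opening $473.40; payment $392.63; balance $80.77
Week 6: opening $80.77; payment $80.77; balance $0.00

$80.77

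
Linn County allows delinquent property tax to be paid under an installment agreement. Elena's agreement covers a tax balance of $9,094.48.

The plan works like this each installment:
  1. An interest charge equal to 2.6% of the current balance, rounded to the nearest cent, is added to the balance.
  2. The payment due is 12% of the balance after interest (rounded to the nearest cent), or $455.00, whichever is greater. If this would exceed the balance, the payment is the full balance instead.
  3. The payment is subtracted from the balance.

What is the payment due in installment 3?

# | Opening | Interest | Payment | End bal
1 | $9,094.48 | $236.46 | $1,119.71 | $8,211.23
2 | $8,211.23 | $213.49 | $1,010.97 | $7,413.75
3 | $7,413.75 | $192.76 | $912.78 | $6,693.73

$912.78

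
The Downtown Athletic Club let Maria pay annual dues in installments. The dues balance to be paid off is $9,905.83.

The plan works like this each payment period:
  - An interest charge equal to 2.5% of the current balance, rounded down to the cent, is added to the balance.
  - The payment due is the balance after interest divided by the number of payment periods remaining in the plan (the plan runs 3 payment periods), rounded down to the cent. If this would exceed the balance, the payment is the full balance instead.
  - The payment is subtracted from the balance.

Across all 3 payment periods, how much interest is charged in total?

$503.58

Payment period 1: opening $9,905.83; interest $247.64 → $10,153.47; payment $3,384.49; balance $6,768.98
Payment period 2: opening $6,768.98; interest $169.22 → $6,938.20; payment $3,469.10; balance $3,469.10
Payment period 3: opening $3,469.10; interest $86.72 → $3,555.82; payment $3,555.82; balance $0.00
Total interest: $247.64 + $169.22 + $86.72 = $503.58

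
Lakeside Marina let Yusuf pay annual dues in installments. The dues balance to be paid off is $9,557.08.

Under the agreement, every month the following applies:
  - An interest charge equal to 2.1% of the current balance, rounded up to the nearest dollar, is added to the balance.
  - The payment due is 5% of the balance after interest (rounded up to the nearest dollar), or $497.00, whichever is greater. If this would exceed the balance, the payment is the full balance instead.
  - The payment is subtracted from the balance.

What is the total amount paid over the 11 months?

Month 1: opening $9,557.08; interest $201.00 → $9,758.08; payment $497.00; balance $9,261.08
Month 2: opening $9,261.08; interest $195.00 → $9,456.08; payment $497.00; balance $8,959.08
Month 3: opening $8,959.08; interest $189.00 → $9,148.08; payment $497.00; balance $8,651.08
Month 4: opening $8,651.08; interest $182.00 → $8,833.08; payment $497.00; balance $8,336.08
Month 5: opening $8,336.08; interest $176.00 → $8,512.08; payment $497.00; balance $8,015.08
Month 6: opening $8,015.08; interest $169.00 → $8,184.08; payment $497.00; balance $7,687.08
Month 7: opening $7,687.08; interest $162.00 → $7,849.08; payment $497.00; balance $7,352.08
Month 8: opening $7,352.08; interest $155.00 → $7,507.08; payment $497.00; balance $7,010.08
Month 9: opening $7,010.08; interest $148.00 → $7,158.08; payment $497.00; balance $6,661.08
Month 10: opening $6,661.08; interest $140.00 → $6,801.08; payment $497.00; balance $6,304.08
Month 11: opening $6,304.08; interest $133.00 → $6,437.08; payment $497.00; balance $5,940.08
Total paid: $5,467.00

$5,467.00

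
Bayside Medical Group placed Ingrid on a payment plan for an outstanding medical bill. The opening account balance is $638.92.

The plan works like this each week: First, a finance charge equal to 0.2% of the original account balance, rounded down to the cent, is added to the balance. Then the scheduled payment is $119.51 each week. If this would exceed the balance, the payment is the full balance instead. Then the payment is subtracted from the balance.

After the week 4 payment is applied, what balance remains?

Week 1: opening $638.92; interest $1.27 → $640.19; payment $119.51; balance $520.68
Week 2: opening $520.68; interest $1.27 → $521.95; payment $119.51; balance $402.44
Week 3: opening $402.44; interest $1.27 → $403.71; payment $119.51; balance $284.20
Week 4: opening $284.20; interest $1.27 → $285.47; payment $119.51; balance $165.96

$165.96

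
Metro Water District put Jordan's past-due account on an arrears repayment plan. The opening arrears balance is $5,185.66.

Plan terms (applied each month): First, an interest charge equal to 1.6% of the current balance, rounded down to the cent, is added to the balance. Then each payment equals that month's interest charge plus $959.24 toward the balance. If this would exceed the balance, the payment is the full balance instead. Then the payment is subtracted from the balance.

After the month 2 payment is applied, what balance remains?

$3,267.18

Month 1: $5,185.66 +$82.97 interest = $5,268.63; pay $1,042.21 → $4,226.42
Month 2: $4,226.42 +$67.62 interest = $4,294.04; pay $1,026.86 → $3,267.18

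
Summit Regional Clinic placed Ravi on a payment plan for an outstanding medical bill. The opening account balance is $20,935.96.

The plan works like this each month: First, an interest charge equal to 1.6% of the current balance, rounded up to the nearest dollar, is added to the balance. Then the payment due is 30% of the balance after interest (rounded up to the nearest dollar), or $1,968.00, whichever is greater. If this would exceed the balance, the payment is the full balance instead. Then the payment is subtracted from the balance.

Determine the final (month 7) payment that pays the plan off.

$1,586.96

Month 1: opening $20,935.96; interest $335.00 → $21,270.96; payment $6,382.00; balance $14,888.96
Month 2: opening $14,888.96; interest $239.00 → $15,127.96; payment $4,539.00; balance $10,588.96
Month 3: opening $10,588.96; interest $170.00 → $10,758.96; payment $3,228.00; balance $7,530.96
Month 4: opening $7,530.96; interest $121.00 → $7,651.96; payment $2,296.00; balance $5,355.96
Month 5: opening $5,355.96; interest $86.00 → $5,441.96; payment $1,968.00; balance $3,473.96
Month 6: opening $3,473.96; interest $56.00 → $3,529.96; payment $1,968.00; balance $1,561.96
Month 7: opening $1,561.96; interest $25.00 → $1,586.96; payment $1,586.96; balance $0.00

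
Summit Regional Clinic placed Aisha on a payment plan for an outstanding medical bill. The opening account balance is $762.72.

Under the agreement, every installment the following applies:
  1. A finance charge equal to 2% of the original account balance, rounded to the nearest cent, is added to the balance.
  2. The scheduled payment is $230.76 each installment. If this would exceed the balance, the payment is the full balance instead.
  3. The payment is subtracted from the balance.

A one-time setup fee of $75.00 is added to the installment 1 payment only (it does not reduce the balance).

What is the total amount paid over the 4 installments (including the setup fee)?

$898.72

# | Opening | Interest | Payment | Fee | End bal
1 | $762.72 | $15.25 | $230.76 | $75.00 | $547.21
2 | $547.21 | $15.25 | $230.76 | — | $331.70
3 | $331.70 | $15.25 | $230.76 | — | $116.19
4 | $116.19 | $15.25 | $131.44 | — | $0.00
Total paid: $898.72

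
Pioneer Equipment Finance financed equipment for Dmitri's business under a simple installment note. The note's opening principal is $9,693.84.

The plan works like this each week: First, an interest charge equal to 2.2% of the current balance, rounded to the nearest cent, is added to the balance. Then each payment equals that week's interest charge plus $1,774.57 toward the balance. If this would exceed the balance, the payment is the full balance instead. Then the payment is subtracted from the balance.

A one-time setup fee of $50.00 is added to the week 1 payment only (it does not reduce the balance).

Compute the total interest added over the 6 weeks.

Week 1: $9,693.84 +$213.26 interest = $9,907.10; pay $1,987.83 (+ $50.00 fee) → $7,919.27
Week 2: $7,919.27 +$174.22 interest = $8,093.49; pay $1,948.79 → $6,144.70
Week 3: $6,144.70 +$135.18 interest = $6,279.88; pay $1,909.75 → $4,370.13
Week 4: $4,370.13 +$96.14 interest = $4,466.27; pay $1,870.71 → $2,595.56
Week 5: $2,595.56 +$57.10 interest = $2,652.66; pay $1,831.67 → $820.99
Week 6: $820.99 +$18.06 interest = $839.05; pay $839.05 → $0.00
Total interest: $213.26 + $174.22 + $135.18 + $96.14 + $57.10 + $18.06 = $693.96

$693.96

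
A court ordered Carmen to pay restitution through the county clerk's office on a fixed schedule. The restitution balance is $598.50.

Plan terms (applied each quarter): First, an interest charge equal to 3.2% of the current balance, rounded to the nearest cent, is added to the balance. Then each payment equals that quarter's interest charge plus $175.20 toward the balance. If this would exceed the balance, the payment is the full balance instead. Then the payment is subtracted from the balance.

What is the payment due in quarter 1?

$194.35

Quarter 1: $598.50 +$19.15 interest = $617.65; pay $194.35 → $423.30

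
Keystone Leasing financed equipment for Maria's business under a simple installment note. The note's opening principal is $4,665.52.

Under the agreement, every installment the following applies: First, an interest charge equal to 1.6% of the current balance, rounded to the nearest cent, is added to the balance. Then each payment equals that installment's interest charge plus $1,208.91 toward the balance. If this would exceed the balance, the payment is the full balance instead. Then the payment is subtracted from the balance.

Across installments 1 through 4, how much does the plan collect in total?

$4,848.06

Installment 1: $4,665.52 +$74.65 interest = $4,740.17; pay $1,283.56 → $3,456.61
Installment 2: $3,456.61 +$55.31 interest = $3,511.92; pay $1,264.22 → $2,247.70
Installment 3: $2,247.70 +$35.96 interest = $2,283.66; pay $1,244.87 → $1,038.79
Installment 4: $1,038.79 +$16.62 interest = $1,055.41; pay $1,055.41 → $0.00
Total paid: $4,848.06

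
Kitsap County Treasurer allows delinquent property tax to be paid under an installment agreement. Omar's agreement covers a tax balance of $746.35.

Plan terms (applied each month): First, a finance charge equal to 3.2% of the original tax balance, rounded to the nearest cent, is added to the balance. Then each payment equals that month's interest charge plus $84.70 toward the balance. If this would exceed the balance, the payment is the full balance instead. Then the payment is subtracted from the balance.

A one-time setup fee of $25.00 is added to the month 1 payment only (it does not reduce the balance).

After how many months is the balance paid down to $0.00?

# | Opening | Interest | Payment | Fee | End bal
1 | $746.35 | $23.88 | $108.58 | $25.00 | $661.65
2 | $661.65 | $23.88 | $108.58 | — | $576.95
3 | $576.95 | $23.88 | $108.58 | — | $492.25
4 | $492.25 | $23.88 | $108.58 | — | $407.55
5 | $407.55 | $23.88 | $108.58 | — | $322.85
6 | $322.85 | $23.88 | $108.58 | — | $238.15
7 | $238.15 | $23.88 | $108.58 | — | $153.45
8 | $153.45 | $23.88 | $108.58 | — | $68.75
9 | $68.75 | $23.88 | $92.63 | — | $0.00
Balance reaches $0.00 in month 9.

9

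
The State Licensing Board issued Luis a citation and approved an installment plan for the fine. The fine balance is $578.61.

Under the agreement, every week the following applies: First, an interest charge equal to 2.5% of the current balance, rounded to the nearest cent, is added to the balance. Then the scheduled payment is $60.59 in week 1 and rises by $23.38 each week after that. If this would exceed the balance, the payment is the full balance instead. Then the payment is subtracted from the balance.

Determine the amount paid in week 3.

# | Opening | Interest | Payment | End bal
1 | $578.61 | $14.47 | $60.59 | $532.49
2 | $532.49 | $13.31 | $83.97 | $461.83
3 | $461.83 | $11.55 | $107.35 | $366.03

$107.35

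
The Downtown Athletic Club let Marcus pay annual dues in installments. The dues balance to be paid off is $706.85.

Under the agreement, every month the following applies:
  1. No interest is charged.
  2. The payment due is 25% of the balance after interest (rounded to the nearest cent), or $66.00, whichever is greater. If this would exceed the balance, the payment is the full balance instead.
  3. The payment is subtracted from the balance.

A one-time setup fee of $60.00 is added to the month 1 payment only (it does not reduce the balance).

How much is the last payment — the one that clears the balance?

Month 1: $706.85 − $176.71 (+ $60.00 fee) → $530.14
Month 2: $530.14 − $132.54 → $397.60
Month 3: $397.60 − $99.40 → $298.20
Month 4: $298.20 − $74.55 → $223.65
Month 5: $223.65 − $66.00 → $157.65
Month 6: $157.65 − $66.00 → $91.65
Month 7: $91.65 − $66.00 → $25.65
Month 8: $25.65 − $25.65 → $0.00

$25.65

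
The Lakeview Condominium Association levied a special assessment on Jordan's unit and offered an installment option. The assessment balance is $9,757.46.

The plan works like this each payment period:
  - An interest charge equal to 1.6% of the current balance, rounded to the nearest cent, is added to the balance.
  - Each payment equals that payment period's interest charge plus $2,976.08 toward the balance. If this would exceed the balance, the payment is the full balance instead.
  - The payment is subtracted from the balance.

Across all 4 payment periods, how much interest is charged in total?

$338.77

Payment period 1: $9,757.46 +$156.12 interest = $9,913.58; pay $3,132.20 → $6,781.38
Payment period 2: $6,781.38 +$108.50 interest = $6,889.88; pay $3,084.58 → $3,805.30
Payment period 3: $3,805.30 +$60.88 interest = $3,866.18; pay $3,036.96 → $829.22
Payment period 4: $829.22 +$13.27 interest = $842.49; pay $842.49 → $0.00
Total interest: $156.12 + $108.50 + $60.88 + $13.27 = $338.77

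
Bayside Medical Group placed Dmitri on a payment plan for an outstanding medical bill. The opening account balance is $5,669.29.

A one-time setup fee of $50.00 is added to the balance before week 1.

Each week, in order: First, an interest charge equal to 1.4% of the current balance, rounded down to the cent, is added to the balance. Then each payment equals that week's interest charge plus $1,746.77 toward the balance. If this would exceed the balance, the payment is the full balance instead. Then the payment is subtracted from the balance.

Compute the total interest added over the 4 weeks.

Week 1: opening $5,719.29; interest $80.07 → $5,799.36; payment $1,826.84; balance $3,972.52
Week 2: opening $3,972.52; interest $55.61 → $4,028.13; payment $1,802.38; balance $2,225.75
Week 3: opening $2,225.75; interest $31.16 → $2,256.91; payment $1,777.93; balance $478.98
Week 4: opening $478.98; interest $6.70 → $485.68; payment $485.68; balance $0.00
Total interest: $80.07 + $55.61 + $31.16 + $6.70 = $173.54

$173.54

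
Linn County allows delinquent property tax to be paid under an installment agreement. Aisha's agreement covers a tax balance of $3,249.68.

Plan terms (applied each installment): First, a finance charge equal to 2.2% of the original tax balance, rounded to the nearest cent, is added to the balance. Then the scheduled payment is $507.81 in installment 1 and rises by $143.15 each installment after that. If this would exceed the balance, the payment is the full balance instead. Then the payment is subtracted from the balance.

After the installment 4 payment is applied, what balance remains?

Installment 1: opening $3,249.68; interest $71.49 → $3,321.17; payment $507.81; balance $2,813.36
Installment 2: opening $2,813.36; interest $71.49 → $2,884.85; payment $650.96; balance $2,233.89
Installment 3: opening $2,233.89; interest $71.49 → $2,305.38; payment $794.11; balance $1,511.27
Installment 4: opening $1,511.27; interest $71.49 → $1,582.76; payment $937.26; balance $645.50

$645.50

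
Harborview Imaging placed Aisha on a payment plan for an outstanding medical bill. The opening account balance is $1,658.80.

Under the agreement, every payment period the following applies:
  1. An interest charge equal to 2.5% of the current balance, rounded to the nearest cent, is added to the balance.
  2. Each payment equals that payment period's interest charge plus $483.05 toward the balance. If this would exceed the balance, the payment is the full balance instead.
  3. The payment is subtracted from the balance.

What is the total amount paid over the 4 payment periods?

$1,752.22

# | Opening | Interest | Payment | End bal
1 | $1,658.80 | $41.47 | $524.52 | $1,175.75
2 | $1,175.75 | $29.39 | $512.44 | $692.70
3 | $692.70 | $17.32 | $500.37 | $209.65
4 | $209.65 | $5.24 | $214.89 | $0.00
Total paid: $1,752.22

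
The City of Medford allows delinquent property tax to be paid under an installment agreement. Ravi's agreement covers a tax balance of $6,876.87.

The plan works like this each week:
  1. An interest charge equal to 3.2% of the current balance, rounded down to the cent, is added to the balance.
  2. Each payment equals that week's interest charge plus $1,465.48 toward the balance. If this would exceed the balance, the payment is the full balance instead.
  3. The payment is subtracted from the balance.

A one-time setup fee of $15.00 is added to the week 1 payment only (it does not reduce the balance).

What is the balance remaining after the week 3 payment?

Week 1: opening $6,876.87; interest $220.05 → $7,096.92; payment $1,685.53 (+ $15.00 fee); balance $5,411.39
Week 2: opening $5,411.39; interest $173.16 → $5,584.55; payment $1,638.64; balance $3,945.91
Week 3: opening $3,945.91; interest $126.26 → $4,072.17; payment $1,591.74; balance $2,480.43

$2,480.43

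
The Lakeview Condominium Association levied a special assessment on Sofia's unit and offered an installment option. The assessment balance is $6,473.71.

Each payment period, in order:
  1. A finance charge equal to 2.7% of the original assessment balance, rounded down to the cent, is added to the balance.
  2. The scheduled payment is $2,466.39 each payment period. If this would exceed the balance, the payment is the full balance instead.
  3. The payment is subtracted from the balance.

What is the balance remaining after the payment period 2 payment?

Payment period 1: $6,473.71 +$174.79 interest = $6,648.50; pay $2,466.39 → $4,182.11
Payment period 2: $4,182.11 +$174.79 interest = $4,356.90; pay $2,466.39 → $1,890.51

$1,890.51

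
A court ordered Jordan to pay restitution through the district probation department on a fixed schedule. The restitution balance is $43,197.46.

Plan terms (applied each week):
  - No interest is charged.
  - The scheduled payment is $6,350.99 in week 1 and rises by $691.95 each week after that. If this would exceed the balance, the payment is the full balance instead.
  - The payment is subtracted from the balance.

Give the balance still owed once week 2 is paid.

$29,803.53

Week 1: opening $43,197.46; payment $6,350.99; balance $36,846.47
Week 2: opening $36,846.47; payment $7,042.94; balance $29,803.53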